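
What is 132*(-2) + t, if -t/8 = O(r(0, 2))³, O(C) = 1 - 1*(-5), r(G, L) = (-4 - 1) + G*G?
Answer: -1992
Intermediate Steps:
r(G, L) = -5 + G²
O(C) = 6 (O(C) = 1 + 5 = 6)
t = -1728 (t = -8*6³ = -8*216 = -1728)
132*(-2) + t = 132*(-2) - 1728 = -264 - 1728 = -1992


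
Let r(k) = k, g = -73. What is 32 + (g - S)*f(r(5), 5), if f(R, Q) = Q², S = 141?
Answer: -5318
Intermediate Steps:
32 + (g - S)*f(r(5), 5) = 32 + (-73 - 1*141)*5² = 32 + (-73 - 141)*25 = 32 - 214*25 = 32 - 5350 = -5318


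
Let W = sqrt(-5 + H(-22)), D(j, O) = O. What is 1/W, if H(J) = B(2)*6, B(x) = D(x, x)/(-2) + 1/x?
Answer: -I*sqrt(2)/4 ≈ -0.35355*I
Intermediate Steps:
B(x) = 1/x - x/2 (B(x) = x/(-2) + 1/x = x*(-1/2) + 1/x = -x/2 + 1/x = 1/x - x/2)
H(J) = -3 (H(J) = (1/2 - 1/2*2)*6 = (1/2 - 1)*6 = -1/2*6 = -3)
W = 2*I*sqrt(2) (W = sqrt(-5 - 3) = sqrt(-8) = 2*I*sqrt(2) ≈ 2.8284*I)
1/W = 1/(2*I*sqrt(2)) = -I*sqrt(2)/4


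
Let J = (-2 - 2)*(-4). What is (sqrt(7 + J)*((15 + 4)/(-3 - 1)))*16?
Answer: -76*sqrt(23) ≈ -364.48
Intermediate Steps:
J = 16 (J = -4*(-4) = 16)
(sqrt(7 + J)*((15 + 4)/(-3 - 1)))*16 = (sqrt(7 + 16)*((15 + 4)/(-3 - 1)))*16 = (sqrt(23)*(19/(-4)))*16 = (sqrt(23)*(19*(-1/4)))*16 = (sqrt(23)*(-19/4))*16 = -19*sqrt(23)/4*16 = -76*sqrt(23)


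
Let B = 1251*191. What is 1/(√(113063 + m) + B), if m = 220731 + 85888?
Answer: 79647/19030793933 - √419682/57092381799 ≈ 4.1738e-6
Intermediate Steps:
m = 306619
B = 238941
1/(√(113063 + m) + B) = 1/(√(113063 + 306619) + 238941) = 1/(√419682 + 238941) = 1/(238941 + √419682)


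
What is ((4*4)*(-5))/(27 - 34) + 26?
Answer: 262/7 ≈ 37.429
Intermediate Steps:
((4*4)*(-5))/(27 - 34) + 26 = (16*(-5))/(-7) + 26 = -80*(-⅐) + 26 = 80/7 + 26 = 262/7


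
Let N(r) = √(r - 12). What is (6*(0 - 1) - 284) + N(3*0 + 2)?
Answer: -290 + I*√10 ≈ -290.0 + 3.1623*I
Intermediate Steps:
N(r) = √(-12 + r)
(6*(0 - 1) - 284) + N(3*0 + 2) = (6*(0 - 1) - 284) + √(-12 + (3*0 + 2)) = (6*(-1) - 284) + √(-12 + (0 + 2)) = (-6 - 284) + √(-12 + 2) = -290 + √(-10) = -290 + I*√10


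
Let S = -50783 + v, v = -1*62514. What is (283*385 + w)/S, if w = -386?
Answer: -108569/113297 ≈ -0.95827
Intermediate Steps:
v = -62514
S = -113297 (S = -50783 - 62514 = -113297)
(283*385 + w)/S = (283*385 - 386)/(-113297) = (108955 - 386)*(-1/113297) = 108569*(-1/113297) = -108569/113297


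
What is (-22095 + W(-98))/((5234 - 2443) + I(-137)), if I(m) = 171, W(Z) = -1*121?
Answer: -11108/1481 ≈ -7.5003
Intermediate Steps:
W(Z) = -121
(-22095 + W(-98))/((5234 - 2443) + I(-137)) = (-22095 - 121)/((5234 - 2443) + 171) = -22216/(2791 + 171) = -22216/2962 = -22216*1/2962 = -11108/1481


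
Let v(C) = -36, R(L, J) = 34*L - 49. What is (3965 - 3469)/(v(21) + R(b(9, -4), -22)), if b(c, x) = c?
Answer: 496/221 ≈ 2.2443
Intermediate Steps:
R(L, J) = -49 + 34*L
(3965 - 3469)/(v(21) + R(b(9, -4), -22)) = (3965 - 3469)/(-36 + (-49 + 34*9)) = 496/(-36 + (-49 + 306)) = 496/(-36 + 257) = 496/221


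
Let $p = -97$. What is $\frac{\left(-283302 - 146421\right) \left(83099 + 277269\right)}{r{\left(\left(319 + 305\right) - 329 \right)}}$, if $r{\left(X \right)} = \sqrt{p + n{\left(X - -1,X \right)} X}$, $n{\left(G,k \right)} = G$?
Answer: $- \frac{154858418064 \sqrt{87223}}{87223} \approx -5.2435 \cdot 10^{8}$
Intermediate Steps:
$r{\left(X \right)} = \sqrt{-97 + X \left(1 + X\right)}$ ($r{\left(X \right)} = \sqrt{-97 + \left(X - -1\right) X} = \sqrt{-97 + \left(X + 1\right) X} = \sqrt{-97 + \left(1 + X\right) X} = \sqrt{-97 + X \left(1 + X\right)}$)
$\frac{\left(-283302 - 146421\right) \left(83099 + 277269\right)}{r{\left(\left(319 + 305\right) - 329 \right)}} = \frac{\left(-283302 - 146421\right) \left(83099 + 277269\right)}{\sqrt{-97 + \left(\left(319 + 305\right) - 329\right) \left(1 + \left(\left(319 + 305\right) - 329\right)\right)}} = \frac{\left(-429723\right) 360368}{\sqrt{-97 + \left(624 - 329\right) \left(1 + \left(624 - 329\right)\right)}} = - \frac{154858418064}{\sqrt{-97 + 295 \left(1 + 295\right)}} = - \frac{154858418064}{\sqrt{-97 + 295 \cdot 296}} = - \frac{154858418064}{\sqrt{-97 + 87320}} = - \frac{154858418064}{\sqrt{87223}} = - 154858418064 \frac{\sqrt{87223}}{87223} = - \frac{154858418064 \sqrt{87223}}{87223}$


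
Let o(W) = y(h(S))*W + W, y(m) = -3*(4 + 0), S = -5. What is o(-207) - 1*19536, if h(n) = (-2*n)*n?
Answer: -17259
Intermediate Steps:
h(n) = -2*n²
y(m) = -12 (y(m) = -3*4 = -12)
o(W) = -11*W (o(W) = -12*W + W = -11*W)
o(-207) - 1*19536 = -11*(-207) - 1*19536 = 2277 - 19536 = -17259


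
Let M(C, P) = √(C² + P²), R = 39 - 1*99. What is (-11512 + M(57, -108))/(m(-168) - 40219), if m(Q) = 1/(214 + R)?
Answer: 1772848/6193725 - 154*√1657/2064575 ≈ 0.28320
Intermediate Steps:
R = -60 (R = 39 - 99 = -60)
m(Q) = 1/154 (m(Q) = 1/(214 - 60) = 1/154)
(-11512 + M(57, -108))/(m(-168) - 40219) = (-11512 + √(57² + (-108)²))/(1/154 - 40219) = (-11512 + √(3249 + 11664))/(-6193725/154) = (-11512 + √14913)*(-154/6193725) = (-11512 + 3*√1657)*(-154/6193725) = 1772848/6193725 - 154*√1657/2064575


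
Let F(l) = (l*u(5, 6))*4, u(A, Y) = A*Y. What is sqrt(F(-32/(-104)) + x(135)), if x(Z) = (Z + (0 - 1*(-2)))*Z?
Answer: sqrt(3131895)/13 ≈ 136.13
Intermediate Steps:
x(Z) = Z*(2 + Z) (x(Z) = (Z + (0 + 2))*Z = (Z + 2)*Z = (2 + Z)*Z = Z*(2 + Z))
F(l) = 120*l (F(l) = (l*(5*6))*4 = (l*30)*4 = (30*l)*4 = 120*l)
sqrt(F(-32/(-104)) + x(135)) = sqrt(120*(-32/(-104)) + 135*(2 + 135)) = sqrt(120*(-32*(-1/104)) + 135*137) = sqrt(120*(4/13) + 18495) = sqrt(480/13 + 18495) = sqrt(240915/13) = sqrt(3131895)/13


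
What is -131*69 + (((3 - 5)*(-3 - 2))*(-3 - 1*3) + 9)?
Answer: -9090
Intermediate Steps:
-131*69 + (((3 - 5)*(-3 - 2))*(-3 - 1*3) + 9) = -9039 + ((-2*(-5))*(-3 - 3) + 9) = -9039 + (10*(-6) + 9) = -9039 + (-60 + 9) = -9039 - 51 = -9090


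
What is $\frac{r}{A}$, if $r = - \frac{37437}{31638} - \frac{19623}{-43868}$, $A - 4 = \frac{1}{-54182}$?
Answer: $- \frac{4612034338937}{25066207464914} \approx -0.18399$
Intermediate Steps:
$A = \frac{216727}{54182}$ ($A = 4 + \frac{1}{-54182} = 4 - \frac{1}{54182} = \frac{216727}{54182} \approx 4.0$)
$r = - \frac{170242307}{231315964}$ ($r = \left(-37437\right) \frac{1}{31638} - - \frac{19623}{43868} = - \frac{12479}{10546} + \frac{19623}{43868} = - \frac{170242307}{231315964} \approx -0.73597$)
$\frac{r}{A} = - \frac{170242307}{231315964 \cdot \frac{216727}{54182}} = \left(- \frac{170242307}{231315964}\right) \frac{54182}{216727} = - \frac{4612034338937}{25066207464914}$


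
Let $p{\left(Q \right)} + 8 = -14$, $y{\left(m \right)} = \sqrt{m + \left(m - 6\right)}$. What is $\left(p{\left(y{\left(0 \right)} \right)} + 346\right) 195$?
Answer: $63180$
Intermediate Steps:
$y{\left(m \right)} = \sqrt{-6 + 2 m}$ ($y{\left(m \right)} = \sqrt{m + \left(m - 6\right)} = \sqrt{m + \left(-6 + m\right)} = \sqrt{-6 + 2 m}$)
$p{\left(Q \right)} = -22$ ($p{\left(Q \right)} = -8 - 14 = -22$)
$\left(p{\left(y{\left(0 \right)} \right)} + 346\right) 195 = \left(-22 + 346\right) 195 = 324 \cdot 195 = 63180$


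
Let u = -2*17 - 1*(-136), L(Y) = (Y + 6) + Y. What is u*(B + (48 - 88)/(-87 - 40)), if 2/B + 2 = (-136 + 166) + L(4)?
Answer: 32878/889 ≈ 36.983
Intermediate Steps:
L(Y) = 6 + 2*Y (L(Y) = (6 + Y) + Y = 6 + 2*Y)
u = 102 (u = -34 + 136 = 102)
B = 1/21 (B = 2/(-2 + ((-136 + 166) + (6 + 2*4))) = 2/(-2 + (30 + (6 + 8))) = 2/(-2 + (30 + 14)) = 2/(-2 + 44) = 2/42 = 2*(1/42) = 1/21 ≈ 0.047619)
u*(B + (48 - 88)/(-87 - 40)) = 102*(1/21 + (48 - 88)/(-87 - 40)) = 102*(1/21 - 40/(-127)) = 102*(1/21 - 40*(-1/127)) = 102*(1/21 + 40/127) = 102*(967/2667) = 32878/889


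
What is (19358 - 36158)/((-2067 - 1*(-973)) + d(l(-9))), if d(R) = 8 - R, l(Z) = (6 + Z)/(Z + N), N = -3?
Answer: 13440/869 ≈ 15.466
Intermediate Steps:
l(Z) = (6 + Z)/(-3 + Z) (l(Z) = (6 + Z)/(Z - 3) = (6 + Z)/(-3 + Z))
(19358 - 36158)/((-2067 - 1*(-973)) + d(l(-9))) = (19358 - 36158)/((-2067 - 1*(-973)) + (8 - (6 - 9)/(-3 - 9))) = -16800/((-2067 + 973) + (8 - (-3)/(-12))) = -16800/(-1094 + (8 - (-1)*(-3)/12)) = -16800/(-1094 + (8 - 1*¼)) = -16800/(-1094 + (8 - ¼)) = -16800/(-1094 + 31/4) = -16800/(-4345/4) = -16800*(-4/4345) = 13440/869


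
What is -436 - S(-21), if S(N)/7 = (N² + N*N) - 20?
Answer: -6470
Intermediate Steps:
S(N) = -140 + 14*N² (S(N) = 7*((N² + N*N) - 20) = 7*((N² + N²) - 20) = 7*(2*N² - 20) = 7*(-20 + 2*N²) = -140 + 14*N²)
-436 - S(-21) = -436 - (-140 + 14*(-21)²) = -436 - (-140 + 14*441) = -436 - (-140 + 6174) = -436 - 1*6034 = -436 - 6034 = -6470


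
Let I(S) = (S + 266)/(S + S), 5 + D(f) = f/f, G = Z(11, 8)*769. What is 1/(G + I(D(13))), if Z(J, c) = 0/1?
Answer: -4/131 ≈ -0.030534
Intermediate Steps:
Z(J, c) = 0 (Z(J, c) = 0*1 = 0)
G = 0 (G = 0*769 = 0)
D(f) = -4 (D(f) = -5 + f/f = -5 + 1 = -4)
I(S) = (266 + S)/(2*S) (I(S) = (266 + S)/((2*S)) = (266 + S)*(1/(2*S)) = (266 + S)/(2*S))
1/(G + I(D(13))) = 1/(0 + (½)*(266 - 4)/(-4)) = 1/(0 + (½)*(-¼)*262) = 1/(0 - 131/4) = 1/(-131/4) = -4/131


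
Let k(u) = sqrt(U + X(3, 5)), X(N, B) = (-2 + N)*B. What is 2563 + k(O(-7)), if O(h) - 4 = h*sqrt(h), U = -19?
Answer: 2563 + I*sqrt(14) ≈ 2563.0 + 3.7417*I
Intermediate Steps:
O(h) = 4 + h**(3/2) (O(h) = 4 + h*sqrt(h) = 4 + h**(3/2))
X(N, B) = B*(-2 + N)
k(u) = I*sqrt(14) (k(u) = sqrt(-19 + 5*(-2 + 3)) = sqrt(-19 + 5*1) = sqrt(-19 + 5) = sqrt(-14) = I*sqrt(14))
2563 + k(O(-7)) = 2563 + I*sqrt(14)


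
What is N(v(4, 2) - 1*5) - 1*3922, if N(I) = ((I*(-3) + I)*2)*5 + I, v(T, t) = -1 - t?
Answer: -3770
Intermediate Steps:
N(I) = -19*I (N(I) = ((-3*I + I)*2)*5 + I = (-2*I*2)*5 + I = -4*I*5 + I = -20*I + I = -19*I)
N(v(4, 2) - 1*5) - 1*3922 = -19*((-1 - 1*2) - 1*5) - 1*3922 = -19*((-1 - 2) - 5) - 3922 = -19*(-3 - 5) - 3922 = -19*(-8) - 3922 = 152 - 3922 = -3770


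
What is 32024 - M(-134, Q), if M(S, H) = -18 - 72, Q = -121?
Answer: 32114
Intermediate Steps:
M(S, H) = -90
32024 - M(-134, Q) = 32024 - 1*(-90) = 32024 + 90 = 32114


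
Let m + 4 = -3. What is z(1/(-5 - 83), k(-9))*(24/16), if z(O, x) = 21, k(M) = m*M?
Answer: 63/2 ≈ 31.500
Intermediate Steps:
m = -7 (m = -4 - 3 = -7)
k(M) = -7*M
z(1/(-5 - 83), k(-9))*(24/16) = 21*(24/16) = 21*(24*(1/16)) = 21*(3/2) = 63/2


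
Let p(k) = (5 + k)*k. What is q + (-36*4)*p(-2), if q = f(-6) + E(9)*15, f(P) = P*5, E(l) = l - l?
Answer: 834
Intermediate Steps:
E(l) = 0
p(k) = k*(5 + k)
f(P) = 5*P
q = -30 (q = 5*(-6) + 0*15 = -30 + 0 = -30)
q + (-36*4)*p(-2) = -30 + (-36*4)*(-2*(5 - 2)) = -30 - (-288)*3 = -30 - 144*(-6) = -30 + 864 = 834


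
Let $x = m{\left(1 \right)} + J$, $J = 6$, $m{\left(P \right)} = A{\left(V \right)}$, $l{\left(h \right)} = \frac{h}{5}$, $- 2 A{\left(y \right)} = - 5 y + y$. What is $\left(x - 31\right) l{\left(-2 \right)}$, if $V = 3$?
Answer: $\frac{38}{5} \approx 7.6$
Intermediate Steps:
$A{\left(y \right)} = 2 y$ ($A{\left(y \right)} = - \frac{- 5 y + y}{2} = - \frac{\left(-4\right) y}{2} = 2 y$)
$l{\left(h \right)} = \frac{h}{5}$ ($l{\left(h \right)} = h \frac{1}{5} = \frac{h}{5}$)
$m{\left(P \right)} = 6$ ($m{\left(P \right)} = 2 \cdot 3 = 6$)
$x = 12$ ($x = 6 + 6 = 12$)
$\left(x - 31\right) l{\left(-2 \right)} = \left(12 - 31\right) \frac{1}{5} \left(-2\right) = \left(-19\right) \left(- \frac{2}{5}\right) = \frac{38}{5}$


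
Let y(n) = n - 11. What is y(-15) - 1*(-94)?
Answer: 68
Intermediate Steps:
y(n) = -11 + n
y(-15) - 1*(-94) = (-11 - 15) - 1*(-94) = -26 + 94 = 68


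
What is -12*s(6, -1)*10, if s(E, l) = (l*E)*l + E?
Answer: -1440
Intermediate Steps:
s(E, l) = E + E*l**2 (s(E, l) = (E*l)*l + E = E*l**2 + E = E + E*l**2)
-12*s(6, -1)*10 = -72*(1 + (-1)**2)*10 = -72*(1 + 1)*10 = -72*2*10 = -12*12*10 = -144*10 = -1440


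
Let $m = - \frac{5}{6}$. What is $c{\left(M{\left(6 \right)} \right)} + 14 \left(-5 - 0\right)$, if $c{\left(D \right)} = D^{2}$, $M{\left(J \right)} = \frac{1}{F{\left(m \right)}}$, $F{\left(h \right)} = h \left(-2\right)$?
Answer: $- \frac{1741}{25} \approx -69.64$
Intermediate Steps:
$m = - \frac{5}{6}$ ($m = \left(-5\right) \frac{1}{6} = - \frac{5}{6} \approx -0.83333$)
$F{\left(h \right)} = - 2 h$
$M{\left(J \right)} = \frac{3}{5}$ ($M{\left(J \right)} = \frac{1}{\left(-2\right) \left(- \frac{5}{6}\right)} = \frac{1}{\frac{5}{3}} = \frac{3}{5}$)
$c{\left(M{\left(6 \right)} \right)} + 14 \left(-5 - 0\right) = \left(\frac{3}{5}\right)^{2} + 14 \left(-5 - 0\right) = \frac{9}{25} + 14 \left(-5 + 0\right) = \frac{9}{25} + 14 \left(-5\right) = \frac{9}{25} - 70 = - \frac{1741}{25}$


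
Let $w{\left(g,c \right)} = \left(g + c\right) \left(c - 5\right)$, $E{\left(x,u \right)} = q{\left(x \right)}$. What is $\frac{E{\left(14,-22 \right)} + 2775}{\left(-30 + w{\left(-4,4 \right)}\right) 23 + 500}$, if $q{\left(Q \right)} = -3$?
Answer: $- \frac{1386}{95} \approx -14.589$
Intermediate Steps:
$E{\left(x,u \right)} = -3$
$w{\left(g,c \right)} = \left(-5 + c\right) \left(c + g\right)$ ($w{\left(g,c \right)} = \left(c + g\right) \left(-5 + c\right) = \left(-5 + c\right) \left(c + g\right)$)
$\frac{E{\left(14,-22 \right)} + 2775}{\left(-30 + w{\left(-4,4 \right)}\right) 23 + 500} = \frac{-3 + 2775}{\left(-30 + \left(4^{2} - 20 - -20 + 4 \left(-4\right)\right)\right) 23 + 500} = \frac{2772}{\left(-30 + \left(16 - 20 + 20 - 16\right)\right) 23 + 500} = \frac{2772}{\left(-30 + 0\right) 23 + 500} = \frac{2772}{\left(-30\right) 23 + 500} = \frac{2772}{-690 + 500} = \frac{2772}{-190} = 2772 \left(- \frac{1}{190}\right) = - \frac{1386}{95}$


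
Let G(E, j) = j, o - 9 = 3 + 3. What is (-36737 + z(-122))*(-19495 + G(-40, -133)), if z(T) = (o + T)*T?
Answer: 464849924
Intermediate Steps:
o = 15 (o = 9 + (3 + 3) = 9 + 6 = 15)
z(T) = T*(15 + T) (z(T) = (15 + T)*T = T*(15 + T))
(-36737 + z(-122))*(-19495 + G(-40, -133)) = (-36737 - 122*(15 - 122))*(-19495 - 133) = (-36737 - 122*(-107))*(-19628) = (-36737 + 13054)*(-19628) = -23683*(-19628) = 464849924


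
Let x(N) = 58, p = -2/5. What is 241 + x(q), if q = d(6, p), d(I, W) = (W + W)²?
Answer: 299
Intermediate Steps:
p = -⅖ (p = -2*⅕ = -⅖ ≈ -0.40000)
d(I, W) = 4*W² (d(I, W) = (2*W)² = 4*W²)
q = 16/25 (q = 4*(-⅖)² = 4*(4/25) = 16/25 ≈ 0.64000)
241 + x(q) = 241 + 58 = 299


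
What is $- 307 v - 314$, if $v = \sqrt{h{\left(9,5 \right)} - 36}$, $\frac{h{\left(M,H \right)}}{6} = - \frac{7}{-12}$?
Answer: $-314 - \frac{307 i \sqrt{130}}{2} \approx -314.0 - 1750.2 i$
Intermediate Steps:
$h{\left(M,H \right)} = \frac{7}{2}$ ($h{\left(M,H \right)} = 6 \left(- \frac{7}{-12}\right) = 6 \left(\left(-7\right) \left(- \frac{1}{12}\right)\right) = 6 \cdot \frac{7}{12} = \frac{7}{2}$)
$v = \frac{i \sqrt{130}}{2}$ ($v = \sqrt{\frac{7}{2} - 36} = \sqrt{- \frac{65}{2}} = \frac{i \sqrt{130}}{2} \approx 5.7009 i$)
$- 307 v - 314 = - 307 \frac{i \sqrt{130}}{2} - 314 = - \frac{307 i \sqrt{130}}{2} - 314 = -314 - \frac{307 i \sqrt{130}}{2}$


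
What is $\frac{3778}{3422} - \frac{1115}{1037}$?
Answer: $\frac{51128}{1774307} \approx 0.028816$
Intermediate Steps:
$\frac{3778}{3422} - \frac{1115}{1037} = 3778 \cdot \frac{1}{3422} - \frac{1115}{1037} = \frac{1889}{1711} - \frac{1115}{1037} = \frac{51128}{1774307}$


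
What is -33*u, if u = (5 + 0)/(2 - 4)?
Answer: 165/2 ≈ 82.500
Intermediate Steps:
u = -5/2 (u = 5/(-2) = 5*(-½) = -5/2 ≈ -2.5000)
-33*u = -33*(-5/2) = 165/2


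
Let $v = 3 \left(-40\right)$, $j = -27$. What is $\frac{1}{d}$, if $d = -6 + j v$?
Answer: $\frac{1}{3234} \approx 0.00030921$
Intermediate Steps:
$v = -120$
$d = 3234$ ($d = -6 - -3240 = -6 + 3240 = 3234$)
$\frac{1}{d} = \frac{1}{3234}$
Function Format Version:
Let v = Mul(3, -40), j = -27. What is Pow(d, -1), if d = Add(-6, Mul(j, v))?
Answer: Rational(1, 3234) ≈ 0.00030921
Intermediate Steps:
v = -120
d = 3234 (d = Add(-6, Mul(-27, -120)) = Add(-6, 3240) = 3234)
Pow(d, -1) = Pow(3234, -1) = Rational(1, 3234)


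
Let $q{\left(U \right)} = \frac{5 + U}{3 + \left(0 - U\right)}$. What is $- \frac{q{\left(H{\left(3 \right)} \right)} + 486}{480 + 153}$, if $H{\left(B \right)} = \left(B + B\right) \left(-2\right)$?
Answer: $- \frac{7283}{9495} \approx -0.76704$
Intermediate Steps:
$H{\left(B \right)} = - 4 B$ ($H{\left(B \right)} = 2 B \left(-2\right) = - 4 B$)
$q{\left(U \right)} = \frac{5 + U}{3 - U}$
$- \frac{q{\left(H{\left(3 \right)} \right)} + 486}{480 + 153} = - \frac{\frac{-5 - \left(-4\right) 3}{-3 - 12} + 486}{480 + 153} = - \frac{\frac{-5 - -12}{-3 - 12} + 486}{633} = - \frac{\frac{-5 + 12}{-15} + 486}{633} = - \frac{\left(- \frac{1}{15}\right) 7 + 486}{633} = - \frac{- \frac{7}{15} + 486}{633} = - \frac{7283}{633 \cdot 15} = \left(-1\right) \frac{7283}{9495} = - \frac{7283}{9495}$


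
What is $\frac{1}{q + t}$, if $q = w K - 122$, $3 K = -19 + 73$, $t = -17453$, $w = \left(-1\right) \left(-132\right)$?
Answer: $- \frac{1}{15199} \approx -6.5794 \cdot 10^{-5}$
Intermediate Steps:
$w = 132$
$K = 18$ ($K = \frac{-19 + 73}{3} = \frac{1}{3} \cdot 54 = 18$)
$q = 2254$ ($q = 132 \cdot 18 - 122 = 2376 - 122 = 2254$)
$\frac{1}{q + t} = \frac{1}{2254 - 17453} = \frac{1}{-15199} = - \frac{1}{15199}$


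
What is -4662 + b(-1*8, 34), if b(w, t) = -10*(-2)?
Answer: -4642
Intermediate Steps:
b(w, t) = 20
-4662 + b(-1*8, 34) = -4662 + 20 = -4642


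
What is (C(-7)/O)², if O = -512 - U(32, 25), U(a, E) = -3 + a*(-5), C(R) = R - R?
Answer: 0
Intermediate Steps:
C(R) = 0
U(a, E) = -3 - 5*a
O = -349 (O = -512 - (-3 - 5*32) = -512 - (-3 - 160) = -512 - 1*(-163) = -512 + 163 = -349)
(C(-7)/O)² = (0/(-349))² = (0*(-1/349))² = 0² = 0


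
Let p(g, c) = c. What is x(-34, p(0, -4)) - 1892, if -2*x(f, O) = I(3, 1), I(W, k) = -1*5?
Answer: -3779/2 ≈ -1889.5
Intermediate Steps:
I(W, k) = -5
x(f, O) = 5/2 (x(f, O) = -1/2*(-5) = 5/2)
x(-34, p(0, -4)) - 1892 = 5/2 - 1892 = -3779/2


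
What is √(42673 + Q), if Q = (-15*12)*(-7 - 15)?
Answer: √46633 ≈ 215.95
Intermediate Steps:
Q = 3960 (Q = -180*(-22) = 3960)
√(42673 + Q) = √(42673 + 3960) = √46633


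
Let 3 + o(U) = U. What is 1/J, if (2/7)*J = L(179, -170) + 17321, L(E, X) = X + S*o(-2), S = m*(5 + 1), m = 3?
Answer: 2/119427 ≈ 1.6747e-5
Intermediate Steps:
S = 18 (S = 3*(5 + 1) = 3*6 = 18)
o(U) = -3 + U
L(E, X) = -90 + X (L(E, X) = X + 18*(-3 - 2) = X + 18*(-5) = X - 90 = -90 + X)
J = 119427/2 (J = 7*((-90 - 170) + 17321)/2 = 7*(-260 + 17321)/2 = (7/2)*17061 = 119427/2 ≈ 59714.)
1/J = 1/(119427/2) = 2/119427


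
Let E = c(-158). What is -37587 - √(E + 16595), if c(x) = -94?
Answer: -37587 - √16501 ≈ -37715.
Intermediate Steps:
E = -94
-37587 - √(E + 16595) = -37587 - √(-94 + 16595) = -37587 - √16501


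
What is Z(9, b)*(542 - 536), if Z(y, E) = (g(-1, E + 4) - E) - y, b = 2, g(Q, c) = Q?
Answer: -72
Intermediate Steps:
Z(y, E) = -1 - E - y (Z(y, E) = (-1 - E) - y = -1 - E - y)
Z(9, b)*(542 - 536) = (-1 - 1*2 - 1*9)*(542 - 536) = (-1 - 2 - 9)*6 = -12*6 = -72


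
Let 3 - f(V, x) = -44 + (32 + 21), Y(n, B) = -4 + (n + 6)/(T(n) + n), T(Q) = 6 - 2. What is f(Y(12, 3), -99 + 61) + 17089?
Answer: 17083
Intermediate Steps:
T(Q) = 4
Y(n, B) = -4 + (6 + n)/(4 + n) (Y(n, B) = -4 + (n + 6)/(4 + n) = -4 + (6 + n)/(4 + n))
f(V, x) = -6 (f(V, x) = 3 - (-44 + (32 + 21)) = 3 - (-44 + 53) = 3 - 1*9 = 3 - 9 = -6)
f(Y(12, 3), -99 + 61) + 17089 = -6 + 17089 = 17083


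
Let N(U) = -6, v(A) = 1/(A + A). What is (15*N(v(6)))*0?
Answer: 0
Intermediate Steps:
v(A) = 1/(2*A)
(15*N(v(6)))*0 = (15*(-6))*0 = -90*0 = 0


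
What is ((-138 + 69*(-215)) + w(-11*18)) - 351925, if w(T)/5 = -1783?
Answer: -375813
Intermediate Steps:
w(T) = -8915 (w(T) = 5*(-1783) = -8915)
((-138 + 69*(-215)) + w(-11*18)) - 351925 = ((-138 + 69*(-215)) - 8915) - 351925 = ((-138 - 14835) - 8915) - 351925 = (-14973 - 8915) - 351925 = -23888 - 351925 = -375813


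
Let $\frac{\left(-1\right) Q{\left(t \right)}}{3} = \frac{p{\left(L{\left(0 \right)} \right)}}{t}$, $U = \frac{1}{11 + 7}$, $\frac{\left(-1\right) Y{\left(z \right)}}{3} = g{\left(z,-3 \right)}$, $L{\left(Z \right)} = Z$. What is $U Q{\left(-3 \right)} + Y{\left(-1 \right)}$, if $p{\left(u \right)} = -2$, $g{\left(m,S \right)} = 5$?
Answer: $- \frac{136}{9} \approx -15.111$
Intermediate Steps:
$Y{\left(z \right)} = -15$ ($Y{\left(z \right)} = \left(-3\right) 5 = -15$)
$U = \frac{1}{18} \approx 0.055556$
$Q{\left(t \right)} = \frac{6}{t}$ ($Q{\left(t \right)} = - 3 \left(- \frac{2}{t}\right) = \frac{6}{t}$)
$U Q{\left(-3 \right)} + Y{\left(-1 \right)} = \frac{6 \frac{1}{-3}}{18} - 15 = \frac{6 \left(- \frac{1}{3}\right)}{18} - 15 = \frac{1}{18} \left(-2\right) - 15 = - \frac{1}{9} - 15 = - \frac{136}{9}$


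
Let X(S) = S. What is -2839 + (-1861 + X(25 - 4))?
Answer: -4679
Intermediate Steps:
-2839 + (-1861 + X(25 - 4)) = -2839 + (-1861 + (25 - 4)) = -2839 + (-1861 + 21) = -2839 - 1840 = -4679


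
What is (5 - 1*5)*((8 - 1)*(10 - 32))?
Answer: 0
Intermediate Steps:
(5 - 1*5)*((8 - 1)*(10 - 32)) = (5 - 5)*(7*(-22)) = 0*(-154) = 0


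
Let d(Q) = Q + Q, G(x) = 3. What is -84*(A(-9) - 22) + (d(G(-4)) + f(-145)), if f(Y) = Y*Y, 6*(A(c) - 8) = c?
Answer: 22333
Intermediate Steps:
A(c) = 8 + c/6
d(Q) = 2*Q
f(Y) = Y²
-84*(A(-9) - 22) + (d(G(-4)) + f(-145)) = -84*((8 + (⅙)*(-9)) - 22) + (2*3 + (-145)²) = -84*((8 - 3/2) - 22) + (6 + 21025) = -84*(13/2 - 22) + 21031 = -84*(-31/2) + 21031 = 1302 + 21031 = 22333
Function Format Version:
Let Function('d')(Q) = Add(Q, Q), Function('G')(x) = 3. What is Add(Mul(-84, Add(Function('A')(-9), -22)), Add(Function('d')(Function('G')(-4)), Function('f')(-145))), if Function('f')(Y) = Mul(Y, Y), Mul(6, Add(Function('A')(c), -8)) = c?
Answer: 22333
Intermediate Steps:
Function('A')(c) = Add(8, Mul(Rational(1, 6), c))
Function('d')(Q) = Mul(2, Q)
Function('f')(Y) = Pow(Y, 2)
Add(Mul(-84, Add(Function('A')(-9), -22)), Add(Function('d')(Function('G')(-4)), Function('f')(-145))) = Add(Mul(-84, Add(Add(8, Mul(Rational(1, 6), -9)), -22)), Add(Mul(2, 3), Pow(-145, 2))) = Add(Mul(-84, Add(Add(8, Rational(-3, 2)), -22)), Add(6, 21025)) = Add(Mul(-84, Add(Rational(13, 2), -22)), 21031) = Add(Mul(-84, Rational(-31, 2)), 21031) = Add(1302, 21031) = 22333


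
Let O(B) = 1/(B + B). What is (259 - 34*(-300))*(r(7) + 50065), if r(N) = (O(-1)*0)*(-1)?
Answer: 523629835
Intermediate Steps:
O(B) = 1/(2*B)
r(N) = 0 (r(N) = (((½)/(-1))*0)*(-1) = (((½)*(-1))*0)*(-1) = -½*0*(-1) = 0*(-1) = 0)
(259 - 34*(-300))*(r(7) + 50065) = (259 - 34*(-300))*(0 + 50065) = (259 + 10200)*50065 = 10459*50065 = 523629835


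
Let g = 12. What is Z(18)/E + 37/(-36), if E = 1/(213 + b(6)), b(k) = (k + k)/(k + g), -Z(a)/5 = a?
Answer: -692317/36 ≈ -19231.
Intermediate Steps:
Z(a) = -5*a
b(k) = 2*k/(12 + k) (b(k) = (k + k)/(k + 12) = (2*k)/(12 + k) = 2*k/(12 + k))
E = 3/641 (E = 1/(213 + 2*6/(12 + 6)) = 1/(213 + 2*6/18) = 1/(213 + 2*6*(1/18)) = 1/(213 + ⅔) = 1/(641/3) = 3/641 ≈ 0.0046802)
Z(18)/E + 37/(-36) = (-5*18)/(3/641) + 37/(-36) = -90*641/3 + 37*(-1/36) = -19230 - 37/36 = -692317/36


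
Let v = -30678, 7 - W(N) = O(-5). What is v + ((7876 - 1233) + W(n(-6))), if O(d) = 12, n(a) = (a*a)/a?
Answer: -24040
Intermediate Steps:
n(a) = a (n(a) = a**2/a = a)
W(N) = -5 (W(N) = 7 - 1*12 = 7 - 12 = -5)
v + ((7876 - 1233) + W(n(-6))) = -30678 + ((7876 - 1233) - 5) = -30678 + (6643 - 5) = -30678 + 6638 = -24040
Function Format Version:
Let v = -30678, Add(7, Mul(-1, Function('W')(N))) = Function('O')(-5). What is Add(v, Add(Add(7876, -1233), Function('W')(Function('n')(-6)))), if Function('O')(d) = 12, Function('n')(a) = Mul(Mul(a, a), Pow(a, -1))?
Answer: -24040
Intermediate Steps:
Function('n')(a) = a (Function('n')(a) = Mul(Pow(a, 2), Pow(a, -1)) = a)
Function('W')(N) = -5 (Function('W')(N) = Add(7, Mul(-1, 12)) = Add(7, -12) = -5)
Add(v, Add(Add(7876, -1233), Function('W')(Function('n')(-6)))) = Add(-30678, Add(Add(7876, -1233), -5)) = Add(-30678, Add(6643, -5)) = Add(-30678, 6638) = -24040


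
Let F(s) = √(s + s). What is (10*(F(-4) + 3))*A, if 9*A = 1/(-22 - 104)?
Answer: -5/189 - 10*I*√2/567 ≈ -0.026455 - 0.024942*I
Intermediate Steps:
F(s) = √2*√s (F(s) = √(2*s) = √2*√s)
A = -1/1134 (A = 1/(9*(-22 - 104)) = (⅑)/(-126) = (⅑)*(-1/126) = -1/1134 ≈ -0.00088183)
(10*(F(-4) + 3))*A = (10*(√2*√(-4) + 3))*(-1/1134) = (10*(√2*(2*I) + 3))*(-1/1134) = (10*(2*I*√2 + 3))*(-1/1134) = (10*(3 + 2*I*√2))*(-1/1134) = (30 + 20*I*√2)*(-1/1134) = -5/189 - 10*I*√2/567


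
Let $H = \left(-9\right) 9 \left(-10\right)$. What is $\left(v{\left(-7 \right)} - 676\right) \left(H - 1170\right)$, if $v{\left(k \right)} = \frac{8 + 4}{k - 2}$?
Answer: $243840$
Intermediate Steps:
$H = 810$ ($H = \left(-81\right) \left(-10\right) = 810$)
$v{\left(k \right)} = \frac{12}{-2 + k}$
$\left(v{\left(-7 \right)} - 676\right) \left(H - 1170\right) = \left(\frac{12}{-2 - 7} - 676\right) \left(810 - 1170\right) = \left(\frac{12}{-9} - 676\right) \left(-360\right) = \left(12 \left(- \frac{1}{9}\right) - 676\right) \left(-360\right) = \left(- \frac{4}{3} - 676\right) \left(-360\right) = \left(- \frac{2032}{3}\right) \left(-360\right) = 243840$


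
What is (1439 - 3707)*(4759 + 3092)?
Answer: -17806068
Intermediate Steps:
(1439 - 3707)*(4759 + 3092) = -2268*7851 = -17806068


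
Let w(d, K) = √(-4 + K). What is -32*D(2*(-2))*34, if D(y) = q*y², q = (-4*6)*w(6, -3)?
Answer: 417792*I*√7 ≈ 1.1054e+6*I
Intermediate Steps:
q = -24*I*√7 (q = (-4*6)*√(-4 - 3) = -24*I*√7 ≈ -63.498*I)
D(y) = -24*I*√7*y² (D(y) = (-24*I*√7)*y² = -24*I*√7*y²)
-32*D(2*(-2))*34 = -(-768)*I*√7*(2*(-2))²*34 = -(-768)*I*√7*(-4)²*34 = -(-768)*I*√7*16*34 = -(-12288)*I*√7*34 = (12288*I*√7)*34 = 417792*I*√7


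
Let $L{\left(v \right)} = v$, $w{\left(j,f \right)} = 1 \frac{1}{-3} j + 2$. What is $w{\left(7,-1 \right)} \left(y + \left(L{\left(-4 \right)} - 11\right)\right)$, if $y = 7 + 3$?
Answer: $\frac{5}{3} \approx 1.6667$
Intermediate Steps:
$w{\left(j,f \right)} = 2 - \frac{j}{3}$ ($w{\left(j,f \right)} = 1 \left(- \frac{1}{3}\right) j + 2 = - \frac{j}{3} + 2 = 2 - \frac{j}{3}$)
$y = 10$
$w{\left(7,-1 \right)} \left(y + \left(L{\left(-4 \right)} - 11\right)\right) = \left(2 - \frac{7}{3}\right) \left(10 - 15\right) = - \frac{10 - 15}{3} = \left(- \frac{1}{3}\right) \left(-5\right) = \frac{5}{3}$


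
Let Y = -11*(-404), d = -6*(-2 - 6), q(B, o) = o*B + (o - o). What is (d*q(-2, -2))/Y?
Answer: 48/1111 ≈ 0.043204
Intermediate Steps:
q(B, o) = B*o (q(B, o) = B*o + 0 = B*o)
d = 48 (d = -6*(-8) = 48)
Y = 4444
(d*q(-2, -2))/Y = (48*(-2*(-2)))/4444 = (48*4)*(1/4444) = 192*(1/4444) = 48/1111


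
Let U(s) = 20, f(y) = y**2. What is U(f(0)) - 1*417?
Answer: -397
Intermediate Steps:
U(f(0)) - 1*417 = 20 - 1*417 = 20 - 417 = -397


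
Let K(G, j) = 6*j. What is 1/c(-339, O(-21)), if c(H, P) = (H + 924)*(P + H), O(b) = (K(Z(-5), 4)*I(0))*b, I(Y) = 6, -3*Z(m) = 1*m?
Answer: -1/1967355 ≈ -5.0830e-7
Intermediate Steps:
Z(m) = -m/3
O(b) = 144*b (O(b) = ((6*4)*6)*b = (24*6)*b = 144*b)
c(H, P) = (924 + H)*(H + P)
1/c(-339, O(-21)) = 1/((-339)**2 + 924*(-339) + 924*(144*(-21)) - 48816*(-21)) = 1/(114921 - 313236 + 924*(-3024) - 339*(-3024)) = 1/(114921 - 313236 - 2794176 + 1025136) = 1/(-1967355) = -1/1967355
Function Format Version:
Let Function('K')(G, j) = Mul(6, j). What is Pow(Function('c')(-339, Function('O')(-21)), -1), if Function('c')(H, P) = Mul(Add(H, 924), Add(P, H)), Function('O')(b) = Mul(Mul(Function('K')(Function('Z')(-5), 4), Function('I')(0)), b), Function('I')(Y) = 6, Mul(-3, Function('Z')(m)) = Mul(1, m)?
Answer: Rational(-1, 1967355) ≈ -5.0830e-7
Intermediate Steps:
Function('Z')(m) = Mul(Rational(-1, 3), m) (Function('Z')(m) = Mul(Rational(-1, 3), Mul(1, m)) = Mul(Rational(-1, 3), m))
Function('O')(b) = Mul(144, b) (Function('O')(b) = Mul(Mul(Mul(6, 4), 6), b) = Mul(Mul(24, 6), b) = Mul(144, b))
Function('c')(H, P) = Mul(Add(924, H), Add(H, P))
Pow(Function('c')(-339, Function('O')(-21)), -1) = Pow(Add(Pow(-339, 2), Mul(924, -339), Mul(924, Mul(144, -21)), Mul(-339, Mul(144, -21))), -1) = Pow(Add(114921, -313236, Mul(924, -3024), Mul(-339, -3024)), -1) = Pow(Add(114921, -313236, -2794176, 1025136), -1) = Pow(-1967355, -1) = Rational(-1, 1967355)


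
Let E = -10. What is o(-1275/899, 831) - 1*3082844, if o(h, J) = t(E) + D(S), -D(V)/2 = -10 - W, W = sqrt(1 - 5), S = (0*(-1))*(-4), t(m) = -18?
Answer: -3082842 + 4*I ≈ -3.0828e+6 + 4.0*I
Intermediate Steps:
S = 0 (S = 0*(-4) = 0)
W = 2*I (W = sqrt(-4) = 2*I ≈ 2.0*I)
D(V) = 20 + 4*I (D(V) = -2*(-10 - 2*I) = 20 + 4*I)
o(h, J) = 2 + 4*I (o(h, J) = -18 + (20 + 4*I) = 2 + 4*I)
o(-1275/899, 831) - 1*3082844 = (2 + 4*I) - 1*3082844 = (2 + 4*I) - 3082844 = -3082842 + 4*I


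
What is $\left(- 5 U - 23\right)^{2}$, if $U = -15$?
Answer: $2704$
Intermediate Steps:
$\left(- 5 U - 23\right)^{2} = \left(\left(-5\right) \left(-15\right) - 23\right)^{2} = \left(75 - 23\right)^{2} = 52^{2} = 2704$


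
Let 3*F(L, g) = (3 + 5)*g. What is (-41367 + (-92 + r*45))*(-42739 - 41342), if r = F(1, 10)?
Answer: 3385016979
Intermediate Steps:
F(L, g) = 8*g/3 (F(L, g) = ((3 + 5)*g)/3 = (8*g)/3 = 8*g/3)
r = 80/3 (r = (8/3)*10 = 80/3 ≈ 26.667)
(-41367 + (-92 + r*45))*(-42739 - 41342) = (-41367 + (-92 + (80/3)*45))*(-42739 - 41342) = (-41367 + (-92 + 1200))*(-84081) = (-41367 + 1108)*(-84081) = -40259*(-84081) = 3385016979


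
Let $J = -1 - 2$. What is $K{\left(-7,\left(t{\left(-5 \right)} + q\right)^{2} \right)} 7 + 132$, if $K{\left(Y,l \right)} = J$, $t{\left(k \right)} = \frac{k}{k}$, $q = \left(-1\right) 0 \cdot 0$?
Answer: $111$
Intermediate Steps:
$q = 0$ ($q = 0 \cdot 0 = 0$)
$t{\left(k \right)} = 1$
$J = -3$
$K{\left(Y,l \right)} = -3$
$K{\left(-7,\left(t{\left(-5 \right)} + q\right)^{2} \right)} 7 + 132 = \left(-3\right) 7 + 132 = -21 + 132 = 111$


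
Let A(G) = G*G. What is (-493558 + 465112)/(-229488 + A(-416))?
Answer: 14223/28216 ≈ 0.50408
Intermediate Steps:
A(G) = G²
(-493558 + 465112)/(-229488 + A(-416)) = (-493558 + 465112)/(-229488 + (-416)²) = -28446/(-229488 + 173056) = -28446/(-56432) = -28446*(-1/56432) = 14223/28216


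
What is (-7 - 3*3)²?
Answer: 256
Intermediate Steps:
(-7 - 3*3)² = (-7 - 9)² = (-16)² = 256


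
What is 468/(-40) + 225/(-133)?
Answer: -17811/1330 ≈ -13.392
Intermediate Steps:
468/(-40) + 225/(-133) = 468*(-1/40) + 225*(-1/133) = -117/10 - 225/133 = -17811/1330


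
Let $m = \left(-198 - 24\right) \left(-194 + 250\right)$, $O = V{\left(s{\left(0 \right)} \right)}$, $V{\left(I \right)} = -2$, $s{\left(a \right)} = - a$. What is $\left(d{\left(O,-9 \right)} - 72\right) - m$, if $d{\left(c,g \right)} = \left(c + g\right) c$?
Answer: $12382$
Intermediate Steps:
$O = -2$
$d{\left(c,g \right)} = c \left(c + g\right)$
$m = -12432$ ($m = \left(-222\right) 56 = -12432$)
$\left(d{\left(O,-9 \right)} - 72\right) - m = \left(- 2 \left(-2 - 9\right) - 72\right) - -12432 = \left(\left(-2\right) \left(-11\right) - 72\right) + 12432 = \left(22 - 72\right) + 12432 = -50 + 12432 = 12382$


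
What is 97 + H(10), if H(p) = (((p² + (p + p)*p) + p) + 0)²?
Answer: 96197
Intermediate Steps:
H(p) = (p + 3*p²)² (H(p) = (((p² + (2*p)*p) + p) + 0)² = (((p² + 2*p²) + p) + 0)² = ((3*p² + p) + 0)² = ((p + 3*p²) + 0)² = (p + 3*p²)²)
97 + H(10) = 97 + 10²*(1 + 3*10)² = 97 + 100*(1 + 30)² = 97 + 100*31² = 97 + 100*961 = 97 + 96100 = 96197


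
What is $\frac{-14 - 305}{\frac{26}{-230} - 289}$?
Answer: $\frac{36685}{33248} \approx 1.1034$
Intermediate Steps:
$\frac{-14 - 305}{\frac{26}{-230} - 289} = - \frac{319}{26 \left(- \frac{1}{230}\right) - 289} = - \frac{319}{- \frac{13}{115} - 289} = - \frac{319}{- \frac{33248}{115}} = \left(-319\right) \left(- \frac{115}{33248}\right) = \frac{36685}{33248}$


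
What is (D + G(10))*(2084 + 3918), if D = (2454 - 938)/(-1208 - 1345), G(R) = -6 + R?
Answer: 52193392/2553 ≈ 20444.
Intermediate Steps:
D = -1516/2553 (D = 1516/(-2553) = 1516*(-1/2553) = -1516/2553 ≈ -0.59381)
(D + G(10))*(2084 + 3918) = (-1516/2553 + (-6 + 10))*(2084 + 3918) = (-1516/2553 + 4)*6002 = (8696/2553)*6002 = 52193392/2553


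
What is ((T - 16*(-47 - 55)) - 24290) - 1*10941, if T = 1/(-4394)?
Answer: -147634007/4394 ≈ -33599.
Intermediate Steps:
T = -1/4394 ≈ -0.00022758
((T - 16*(-47 - 55)) - 24290) - 1*10941 = ((-1/4394 - 16*(-47 - 55)) - 24290) - 1*10941 = ((-1/4394 - 16*(-102)) - 24290) - 10941 = ((-1/4394 - 1*(-1632)) - 24290) - 10941 = ((-1/4394 + 1632) - 24290) - 10941 = (7171007/4394 - 24290) - 10941 = -99559253/4394 - 10941 = -147634007/4394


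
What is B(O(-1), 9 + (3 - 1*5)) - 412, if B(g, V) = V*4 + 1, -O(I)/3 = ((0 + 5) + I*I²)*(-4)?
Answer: -383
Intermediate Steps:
O(I) = 60 + 12*I³ (O(I) = -3*((0 + 5) + I*I²)*(-4) = -3*(5 + I³)*(-4) = -3*(-20 - 4*I³) = 60 + 12*I³)
B(g, V) = 1 + 4*V (B(g, V) = 4*V + 1 = 1 + 4*V)
B(O(-1), 9 + (3 - 1*5)) - 412 = (1 + 4*(9 + (3 - 1*5))) - 412 = (1 + 4*(9 + (3 - 5))) - 412 = (1 + 4*(9 - 2)) - 412 = (1 + 4*7) - 412 = (1 + 28) - 412 = 29 - 412 = -383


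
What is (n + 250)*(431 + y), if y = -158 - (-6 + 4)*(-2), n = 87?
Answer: 90653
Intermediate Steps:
y = -162 (y = -158 - (-2)*(-2) = -158 - 1*4 = -158 - 4 = -162)
(n + 250)*(431 + y) = (87 + 250)*(431 - 162) = 337*269 = 90653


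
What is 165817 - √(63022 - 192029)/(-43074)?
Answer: 165817 + I*√129007/43074 ≈ 1.6582e+5 + 0.0083386*I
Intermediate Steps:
165817 - √(63022 - 192029)/(-43074) = 165817 - √(-129007)*(-1)/43074 = 165817 - I*√129007*(-1)/43074 = 165817 - (-1)*I*√129007/43074 = 165817 + I*√129007/43074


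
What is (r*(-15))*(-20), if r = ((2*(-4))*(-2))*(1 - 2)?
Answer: -4800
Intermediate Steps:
r = -16 (r = -8*(-2)*(-1) = 16*(-1) = -16)
(r*(-15))*(-20) = -16*(-15)*(-20) = 240*(-20) = -4800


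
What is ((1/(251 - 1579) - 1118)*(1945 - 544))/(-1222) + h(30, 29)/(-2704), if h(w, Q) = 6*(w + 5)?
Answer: 27039293745/21096608 ≈ 1281.7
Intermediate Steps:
h(w, Q) = 30 + 6*w (h(w, Q) = 6*(5 + w) = 30 + 6*w)
((1/(251 - 1579) - 1118)*(1945 - 544))/(-1222) + h(30, 29)/(-2704) = ((1/(251 - 1579) - 1118)*(1945 - 544))/(-1222) + (30 + 6*30)/(-2704) = ((1/(-1328) - 1118)*1401)*(-1/1222) + (30 + 180)*(-1/2704) = ((-1/1328 - 1118)*1401)*(-1/1222) + 210*(-1/2704) = -1484705/1328*1401*(-1/1222) - 105/1352 = -2080071705/1328*(-1/1222) - 105/1352 = 2080071705/1622816 - 105/1352 = 27039293745/21096608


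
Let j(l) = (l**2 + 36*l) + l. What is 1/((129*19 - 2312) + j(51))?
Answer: 1/4627 ≈ 0.00021612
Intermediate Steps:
j(l) = l**2 + 37*l
1/((129*19 - 2312) + j(51)) = 1/((129*19 - 2312) + 51*(37 + 51)) = 1/((2451 - 2312) + 51*88) = 1/(139 + 4488) = 1/4627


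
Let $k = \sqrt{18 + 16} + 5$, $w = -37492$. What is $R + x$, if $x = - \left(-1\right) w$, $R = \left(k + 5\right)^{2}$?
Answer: $-37358 + 20 \sqrt{34} \approx -37241.0$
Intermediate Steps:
$k = 5 + \sqrt{34}$ ($k = \sqrt{34} + 5 = 5 + \sqrt{34} \approx 10.831$)
$R = \left(10 + \sqrt{34}\right)^{2}$ ($R = \left(\left(5 + \sqrt{34}\right) + 5\right)^{2} = \left(10 + \sqrt{34}\right)^{2} \approx 250.62$)
$x = -37492$ ($x = - \left(-1\right) \left(-37492\right) = \left(-1\right) 37492 = -37492$)
$R + x = \left(10 + \sqrt{34}\right)^{2} - 37492 = -37492 + \left(10 + \sqrt{34}\right)^{2}$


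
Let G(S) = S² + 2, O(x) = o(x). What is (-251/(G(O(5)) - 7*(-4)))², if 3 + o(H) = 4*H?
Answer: 63001/101761 ≈ 0.61911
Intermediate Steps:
o(H) = -3 + 4*H
O(x) = -3 + 4*x
G(S) = 2 + S²
(-251/(G(O(5)) - 7*(-4)))² = (-251/((2 + (-3 + 4*5)²) - 7*(-4)))² = (-251/((2 + (-3 + 20)²) + 28))² = (-251/((2 + 17²) + 28))² = (-251/((2 + 289) + 28))² = (-251/(291 + 28))² = (-251/319)² = 63001/101761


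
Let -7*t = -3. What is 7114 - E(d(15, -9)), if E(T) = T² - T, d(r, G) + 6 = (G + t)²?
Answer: 6313072/2401 ≈ 2629.4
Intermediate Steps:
t = 3/7 (t = -⅐*(-3) = 3/7 ≈ 0.42857)
d(r, G) = -6 + (3/7 + G)² (d(r, G) = -6 + (G + 3/7)² = -6 + (3/7 + G)²)
7114 - E(d(15, -9)) = 7114 - (-6 + (3 + 7*(-9))²/49)*(-1 + (-6 + (3 + 7*(-9))²/49)) = 7114 - (-6 + (3 - 63)²/49)*(-1 + (-6 + (3 - 63)²/49)) = 7114 - (-6 + (1/49)*(-60)²)*(-1 + (-6 + (1/49)*(-60)²)) = 7114 - (-6 + (1/49)*3600)*(-1 + (-6 + (1/49)*3600)) = 7114 - (-6 + 3600/49)*(-1 + (-6 + 3600/49)) = 7114 - 3306*(-1 + 3306/49)/49 = 7114 - 3306*3257/(49*49) = 7114 - 1*10767642/2401 = 7114 - 10767642/2401 = 6313072/2401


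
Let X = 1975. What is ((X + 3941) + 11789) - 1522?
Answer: 16183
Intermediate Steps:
((X + 3941) + 11789) - 1522 = ((1975 + 3941) + 11789) - 1522 = (5916 + 11789) - 1522 = 17705 - 1522 = 16183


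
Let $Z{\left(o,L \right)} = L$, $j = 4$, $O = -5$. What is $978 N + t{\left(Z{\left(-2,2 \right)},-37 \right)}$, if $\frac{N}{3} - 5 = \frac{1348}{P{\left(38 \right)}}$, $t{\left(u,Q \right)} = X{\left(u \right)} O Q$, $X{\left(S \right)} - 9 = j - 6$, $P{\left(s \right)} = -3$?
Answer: $-1302379$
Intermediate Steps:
$X{\left(S \right)} = 7$ ($X{\left(S \right)} = 9 + \left(4 - 6\right) = 9 - 2 = 7$)
$t{\left(u,Q \right)} = - 35 Q$ ($t{\left(u,Q \right)} = 7 \left(-5\right) Q = - 35 Q$)
$N = -1333$ ($N = 15 + 3 \frac{1348}{-3} = 15 + 3 \cdot 1348 \left(- \frac{1}{3}\right) = 15 + 3 \left(- \frac{1348}{3}\right) = 15 - 1348 = -1333$)
$978 N + t{\left(Z{\left(-2,2 \right)},-37 \right)} = 978 \left(-1333\right) - -1295 = -1303674 + 1295 = -1302379$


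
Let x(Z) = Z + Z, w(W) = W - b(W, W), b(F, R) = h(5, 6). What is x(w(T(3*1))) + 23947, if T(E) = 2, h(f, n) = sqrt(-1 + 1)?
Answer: 23951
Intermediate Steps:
h(f, n) = 0 (h(f, n) = sqrt(0) = 0)
b(F, R) = 0
w(W) = W (w(W) = W - 1*0 = W + 0 = W)
x(Z) = 2*Z
x(w(T(3*1))) + 23947 = 2*2 + 23947 = 4 + 23947 = 23951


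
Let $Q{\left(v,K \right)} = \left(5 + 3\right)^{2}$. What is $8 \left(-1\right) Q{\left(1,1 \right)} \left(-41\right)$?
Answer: $20992$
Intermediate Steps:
$Q{\left(v,K \right)} = 64$ ($Q{\left(v,K \right)} = 8^{2} = 64$)
$8 \left(-1\right) Q{\left(1,1 \right)} \left(-41\right) = 8 \left(-1\right) 64 \left(-41\right) = \left(-8\right) 64 \left(-41\right) = \left(-512\right) \left(-41\right) = 20992$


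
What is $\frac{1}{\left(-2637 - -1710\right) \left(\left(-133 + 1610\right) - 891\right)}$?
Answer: $- \frac{1}{543222} \approx -1.8409 \cdot 10^{-6}$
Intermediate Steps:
$\frac{1}{\left(-2637 - -1710\right) \left(\left(-133 + 1610\right) - 891\right)} = \frac{1}{\left(-2637 + 1710\right) \left(1477 - 891\right)} = \frac{1}{\left(-927\right) 586} = \left(- \frac{1}{927}\right) \frac{1}{586} = - \frac{1}{543222}$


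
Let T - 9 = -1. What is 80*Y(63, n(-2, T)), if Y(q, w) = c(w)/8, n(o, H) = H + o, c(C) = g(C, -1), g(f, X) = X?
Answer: -10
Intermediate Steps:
T = 8 (T = 9 - 1 = 8)
c(C) = -1
Y(q, w) = -⅛ (Y(q, w) = -1/8 = -1*⅛ = -⅛)
80*Y(63, n(-2, T)) = 80*(-⅛) = -10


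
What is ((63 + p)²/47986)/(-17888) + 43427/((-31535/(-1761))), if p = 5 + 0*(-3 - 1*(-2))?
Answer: 4102754560823941/1691800654180 ≈ 2425.1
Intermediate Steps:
p = 5 (p = 5 + 0*(-3 + 2) = 5 + 0*(-1) = 5 + 0 = 5)
((63 + p)²/47986)/(-17888) + 43427/((-31535/(-1761))) = ((63 + 5)²/47986)/(-17888) + 43427/((-31535/(-1761))) = (68²*(1/47986))*(-1/17888) + 43427/((-31535*(-1/1761))) = (4624*(1/47986))*(-1/17888) + 43427/(31535/1761) = (2312/23993)*(-1/17888) + 43427*(1761/31535) = -289/53648348 + 76474947/31535 = 4102754560823941/1691800654180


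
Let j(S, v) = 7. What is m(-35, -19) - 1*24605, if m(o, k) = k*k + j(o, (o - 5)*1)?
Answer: -24237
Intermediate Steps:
m(o, k) = 7 + k² (m(o, k) = k*k + 7 = k² + 7 = 7 + k²)
m(-35, -19) - 1*24605 = (7 + (-19)²) - 1*24605 = (7 + 361) - 24605 = 368 - 24605 = -24237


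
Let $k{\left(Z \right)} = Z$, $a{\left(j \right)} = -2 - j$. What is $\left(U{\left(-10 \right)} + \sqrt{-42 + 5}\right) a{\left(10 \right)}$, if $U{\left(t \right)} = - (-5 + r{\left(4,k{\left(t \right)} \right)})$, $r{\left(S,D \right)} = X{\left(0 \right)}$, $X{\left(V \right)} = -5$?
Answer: $-120 - 12 i \sqrt{37} \approx -120.0 - 72.993 i$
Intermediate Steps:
$r{\left(S,D \right)} = -5$
$U{\left(t \right)} = 10$ ($U{\left(t \right)} = - (-5 - 5) = \left(-1\right) \left(-10\right) = 10$)
$\left(U{\left(-10 \right)} + \sqrt{-42 + 5}\right) a{\left(10 \right)} = \left(10 + \sqrt{-42 + 5}\right) \left(-2 - 10\right) = \left(10 + \sqrt{-37}\right) \left(-2 - 10\right) = \left(10 + i \sqrt{37}\right) \left(-12\right) = -120 - 12 i \sqrt{37}$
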